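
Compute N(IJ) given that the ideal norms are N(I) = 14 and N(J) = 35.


N(IJ) = N(I) * N(J)
= 14 * 35
= 490

490


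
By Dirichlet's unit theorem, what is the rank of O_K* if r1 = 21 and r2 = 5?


By Dirichlet's unit theorem:
rank = r1 + r2 - 1
= 21 + 5 - 1
= 25

25


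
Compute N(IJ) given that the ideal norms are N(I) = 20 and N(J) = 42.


N(IJ) = N(I) * N(J)
= 20 * 42
= 840

840


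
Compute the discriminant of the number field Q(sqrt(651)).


For K = Q(sqrt(d)) with d squarefree: disc(K) = d if d = 1 mod 4, and disc(K) = 4d if d = 2 or 3 mod 4.
Here d = 651, and d mod 4 = 3.
d = 3 mod 4, not 1 (O_K = Z[sqrt(d)]), so disc(K) = 4d = 4 * (651) = 2604

2604


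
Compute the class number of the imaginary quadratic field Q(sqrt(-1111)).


K = Q(sqrt(-1111)). d mod 4 = 1, so D = disc(K) = d = -1111
h(K) equals the number of primitive reduced positive-definite forms (a, b, c) = a*x^2 + b*x*y + c*y^2 with b^2 - 4ac = D,
where reduced means |b| <= a <= c, with b >= 0 whenever |b| = a or a = c, and primitive means gcd(a, b, c) = 1.
Reduced forces 3a^2 <= |D| = 1111, so 1 <= a <= 19; b must have the parity of D, and c = (b^2 - D)/(4a) must be an integer >= a.
Enumerate a = 1..19, b in [-a, a]:
  a=1: (1, 1, 278)  [1]
  a=2: (2, -1, 139), (2, 1, 139)  [2]
  a=3: none
  a=4: (4, -3, 70), (4, 3, 70)  [2]
  a=5: (5, -3, 56), (5, 3, 56)  [2]
  a=6: none
  a=7: (7, -3, 40), (7, 3, 40)  [2]
  a=8: (8, -3, 35), (8, 3, 35)  [2]
  a=9: none
  a=10: (10, -7, 29), (10, -3, 28), (10, 3, 28), (10, 7, 29)  [4]
  a=11: (11, 11, 28)  [1]
  a=12..13: none
  a=14: (14, -11, 22), (14, -3, 20), (14, 3, 20), (14, 11, 22)  [4]
  a=15: none
  a=16: (16, -13, 20), (16, 13, 20)  [2]
  a=17..19: none
Total reduced forms: 1 + 2 + 2 + 2 + 2 + 2 + 4 + 1 + 4 + 2 = 22
h = 22

22


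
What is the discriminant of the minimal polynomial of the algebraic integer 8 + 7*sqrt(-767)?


The element 8 + 7*sqrt(-767) has minimal polynomial:
x^2 - 16*x + 37647
Discriminant = (-16)^2 - 4*(37647)
= 256 - 150588
= -150332

-150332


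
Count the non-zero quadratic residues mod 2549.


For prime p, the number of non-zero quadratic residues is (p-1)/2.
= (2549-1)/2
= 1274

1274


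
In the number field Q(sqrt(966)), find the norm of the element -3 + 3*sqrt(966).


N(a + b*sqrt(d)) = a^2 - d*b^2
= (-3)^2 - (966)*(3)^2
= 9 - 8694
= -8685

-8685


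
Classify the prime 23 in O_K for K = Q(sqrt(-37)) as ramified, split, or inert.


K = Q(sqrt(-37)). Since d mod 4 = 3, disc(K) = -148.
Check p | disc: -148 mod 23 = 13.
p does not divide disc. Compute Legendre symbol (d/p):
9^((23-1)/2) mod 23 = 1
(d/p) = 1, so p splits: (p) = P*P' with e=1, f=1, g=2.
Therefore p is split.

split


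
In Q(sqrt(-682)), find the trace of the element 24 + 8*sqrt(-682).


Tr(a + b*sqrt(d)) = (a + b*sqrt(d)) + (a - b*sqrt(d)) = 2a
= 2 * (24)
= 48

48


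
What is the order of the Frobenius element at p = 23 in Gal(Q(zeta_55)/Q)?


The Frobenius at p in Gal(Q(zeta_n)/Q) = (Z/nZ)* is the class of p, so its order is ord_55(23), the smallest k >= 1 with 23^k = 1 mod 55.
n = 55 = 5 * 11, phi(55) = 40; the order divides phi(n).
Divisors of 40: 1, 2, 4, 5, 8, 10, 20, 40
Repeated squaring mod 55: 23^1 = 23, 23^2 = 34, 23^4 = 1, 23^8 = 1, 23^16 = 1, 23^32 = 1
Test divisors in increasing order:
  k=1: 23^1 = 23 mod 55
  k=2: 23^2 = 34 mod 55
  k=4: 23^4 = 1 mod 55  <- first divisor giving 1
Order = 4

4


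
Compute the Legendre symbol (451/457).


p = 457 is prime, so compute (451/457) with the reciprocity algorithm (Jacobi-symbol steps: pull out 2s via (2/n), flip via reciprocity, reduce):
  reciprocity: (451/457) -> +(457/451)
  reduce: (6/451)
  pull out 2: (2/451) = -1  (since 451 mod 8 = 3)
  reciprocity: (3/451) -> -(451/3)
  reduce: (1/3)
  (1/3) = 1
Product of signs = 1
(451/457) = 1

1


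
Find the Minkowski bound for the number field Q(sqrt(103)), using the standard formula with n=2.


d = 103, d mod 4 = 3, so disc(K) = 4d = 412; |disc(K)| = 412
Real quadratic field, so n = 2, s = r2 = 0, r1 = 2
M = (n!/n^n) * (4/pi)^s * sqrt(|disc(K)|) = (2!/2^2) * (4/pi)^0 * sqrt(412)
= 0.5 * 1.000000 * 20.297783
= 10.1489

10.1489


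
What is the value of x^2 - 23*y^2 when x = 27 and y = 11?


x^2 - d*y^2
= 27^2 - 23*11^2
= 729 - 2783
= -2054

-2054


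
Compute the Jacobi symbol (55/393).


Compute (55/393) via quadratic reciprocity:
  reciprocity: (55/393) -> +(393/55)
  reduce: (8/55)
  pull out 2: (2/55) = +1  (since 55 mod 8 = 7)
  pull out 2: (2/55) = +1  (since 55 mod 8 = 7)
  pull out 2: (2/55) = +1  (since 55 mod 8 = 7)
  (1/55) = 1
Product of signs = 1

1


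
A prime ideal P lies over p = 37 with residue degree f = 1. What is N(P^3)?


N(P^a) = p^(a*f)
= 37^(3*1)
= 37^3
= 50653

50653


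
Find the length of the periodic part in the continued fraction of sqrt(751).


Run the CF algorithm for sqrt(751).
a_0 = floor(sqrt(751)) = 27; set m_0=0, q_0=1.
Recurrence: m' = q*a - m,  q' = (d - m'^2)/q,  a' = floor((a_0 + m')/q').
  step 1: m=27, q=22, a=2
  step 2: m=17, q=21, a=2
  step 3: m=25, q=6, a=8
  step 4: m=23, q=37, a=1
  step 5: m=14, q=15, a=2
  step 6: m=16, q=33, a=1
  step 7: m=17, q=14, a=3
  step 8: m=25, q=9, a=5
  step 9: m=20, q=39, a=1
  step 10: m=19, q=10, a=4
  step 11: m=21, q=31, a=1
  step 12: m=10, q=21, a=1
  step 13: m=11, q=30, a=1
  step 14: m=19, q=13, a=3
  step 15: m=20, q=27, a=1
  step 16: m=7, q=26, a=1
  step 17: m=19, q=15, a=3
  step 18: m=26, q=5, a=10
  step 19: m=24, q=35, a=1
  step 20: m=11, q=18, a=2
  step 21: m=25, q=7, a=7
  step 22: m=24, q=25, a=2
  step 23: m=26, q=3, a=17
  step 24: m=25, q=42, a=1
  step 25: m=17, q=11, a=4
  step 26: m=27, q=2, a=27
  step 27: m=27, q=11, a=4
  step 28: m=17, q=42, a=1
  step 29: m=25, q=3, a=17
  step 30: m=26, q=25, a=2
  step 31: m=24, q=7, a=7
  step 32: m=25, q=18, a=2
  step 33: m=11, q=35, a=1
  step 34: m=24, q=5, a=10
  step 35: m=26, q=15, a=3
  step 36: m=19, q=26, a=1
  step 37: m=7, q=27, a=1
  step 38: m=20, q=13, a=3
  step 39: m=19, q=30, a=1
  step 40: m=11, q=21, a=1
  step 41: m=10, q=31, a=1
  step 42: m=21, q=10, a=4
  step 43: m=19, q=39, a=1
  step 44: m=20, q=9, a=5
  step 45: m=25, q=14, a=3
  step 46: m=17, q=33, a=1
  step 47: m=16, q=15, a=2
  step 48: m=14, q=37, a=1
  step 49: m=23, q=6, a=8
  step 50: m=25, q=21, a=2
  step 51: m=17, q=22, a=2
  step 52: m=27, q=1, a=54
a_52 = 2*a_0 = 54, so the period closes here.
sqrt(751) = [27; 2, 2, 8, 1, 2, 1, 3, 5, 1, 4, 1, 1, 1, 3, 1, 1, 3, 10, 1, 2, 7, 2, 17, 1, 4, 27, 4, 1, 17, 2, 7, 2, 1, 10, 3, 1, 1, 3, 1, 1, 1, 4, 1, 5, 3, 1, 2, 1, 8, 2, 2, 54]
Period length = 52

52


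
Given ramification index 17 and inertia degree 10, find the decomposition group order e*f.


|D_P| = e * f
= 17 * 10
= 170

170


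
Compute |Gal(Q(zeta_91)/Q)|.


|Gal(Q(zeta_91)/Q)| = phi(91)
= 72

72


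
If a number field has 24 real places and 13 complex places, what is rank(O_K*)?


By Dirichlet's unit theorem:
rank = r1 + r2 - 1
= 24 + 13 - 1
= 36

36


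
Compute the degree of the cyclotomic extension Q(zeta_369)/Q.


The degree equals Euler's totient phi(369).
369 = 3^2 * 41
phi(369) = 240

240


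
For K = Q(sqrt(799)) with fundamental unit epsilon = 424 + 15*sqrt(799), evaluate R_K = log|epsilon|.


epsilon = 424 + 15*sqrt(799)
= 847.9988
R = ln(847.9988)
= 6.7429

6.7429


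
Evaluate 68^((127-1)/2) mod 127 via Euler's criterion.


p = 127 is prime and the exponent is (p-1)/2 = 63, so by Euler's criterion 68^63 = (68/127) = +1 or -1 mod 127.
Compute by square-and-multiply:
  63 = 32 + 16 + 8 + 4 + 2 + 1 (binary 111111)
  Repeated squaring mod 127: 68^1 = 68, 68^2 = 52, 68^4 = 37, 68^8 = 99, 68^16 = 22, 68^32 = 103
  68^63 = 68^32 * 68^16 * 68^8 * 68^4 * 68^2 * 68^1 = 103 * 22 * 99 * 37 * 52 * 68 mod 127
    103 * 22 = 2266 = 107 mod 127
    107 * 99 = 10593 = 52 mod 127
    52 * 37 = 1924 = 19 mod 127
    19 * 52 = 988 = 99 mod 127
    99 * 68 = 6732 = 1 mod 127
  68^63 = 1 mod 127
Result 1: 68 is a quadratic residue mod 127.
68^63 mod 127 = 1

1


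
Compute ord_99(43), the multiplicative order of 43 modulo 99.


We want ord_99(43), the smallest k >= 1 with 43^k = 1 mod 99.
n = 99 = 3^2 * 11, phi(99) = 60; the order divides phi(n).
Divisors of 60: 1, 2, 3, 4, 5, 6, 10, 12, 15, 20, 30, 60
Repeated squaring mod 99: 43^1 = 43, 43^2 = 67, 43^4 = 34, 43^8 = 67, 43^16 = 34, 43^32 = 67
Test divisors in increasing order:
  k=1: 43^1 = 43 mod 99
  k=2: 43^2 = 67 mod 99
  k=3: 43^3 = 67 * 43 = 10 mod 99
  k=4: 43^4 = 34 mod 99
  k=5: 43^5 = 34 * 43 = 76 mod 99
  k=6: 43^6 = 34 * 67 = 1 mod 99  <- first divisor giving 1
Order = 6

6


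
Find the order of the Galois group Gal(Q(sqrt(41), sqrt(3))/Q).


The 2 square roots of distinct primes are multiplicatively independent over Q,
so [K:Q] = 2^2 and Gal(K/Q) is isomorphic to (Z/2Z)^2.
|Gal| = 2^2 = 4

4


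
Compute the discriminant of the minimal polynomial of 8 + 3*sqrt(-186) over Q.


The element 8 + 3*sqrt(-186) has minimal polynomial:
x^2 - 16*x + 1738
Discriminant = (-16)^2 - 4*(1738)
= 256 - 6952
= -6696

-6696


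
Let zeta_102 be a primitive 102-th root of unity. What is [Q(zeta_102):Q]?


The degree equals Euler's totient phi(102).
102 = 2 * 3 * 17
phi(102) = 32

32


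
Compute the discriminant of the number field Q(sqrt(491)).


For K = Q(sqrt(d)) with d squarefree: disc(K) = d if d = 1 mod 4, and disc(K) = 4d if d = 2 or 3 mod 4.
Here d = 491, and d mod 4 = 3.
d = 3 mod 4, not 1 (O_K = Z[sqrt(d)]), so disc(K) = 4d = 4 * (491) = 1964

1964


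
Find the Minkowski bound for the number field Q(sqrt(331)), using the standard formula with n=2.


d = 331, d mod 4 = 3, so disc(K) = 4d = 1324; |disc(K)| = 1324
Real quadratic field, so n = 2, s = r2 = 0, r1 = 2
M = (n!/n^n) * (4/pi)^s * sqrt(|disc(K)|) = (2!/2^2) * (4/pi)^0 * sqrt(1324)
= 0.5 * 1.000000 * 36.386811
= 18.1934

18.1934


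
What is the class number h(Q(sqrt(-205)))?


K = Q(sqrt(-205)). d mod 4 = 3, so D = disc(K) = 4d = -820
h(K) equals the number of primitive reduced positive-definite forms (a, b, c) = a*x^2 + b*x*y + c*y^2 with b^2 - 4ac = D,
where reduced means |b| <= a <= c, with b >= 0 whenever |b| = a or a = c, and primitive means gcd(a, b, c) = 1.
Reduced forces 3a^2 <= |D| = 820, so 1 <= a <= 16; b must have the parity of D, and c = (b^2 - D)/(4a) must be an integer >= a.
Enumerate a = 1..16, b in [-a, a]:
  a=1: (1, 0, 205)  [1]
  a=2: (2, 2, 103)  [1]
  a=3..4: none
  a=5: (5, 0, 41)  [1]
  a=6..9: none
  a=10: (10, 10, 23)  [1]
  a=11: (11, -4, 19), (11, 4, 19)  [2]
  a=12: none
  a=13: (13, -8, 17), (13, 8, 17)  [2]
  a=14..16: none
Total reduced forms: 1 + 1 + 1 + 1 + 2 + 2 = 8
h = 8

8


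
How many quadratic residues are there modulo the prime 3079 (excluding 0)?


For prime p, the number of non-zero quadratic residues is (p-1)/2.
= (3079-1)/2
= 1539

1539


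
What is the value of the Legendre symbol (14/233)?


p = 233 is prime, so compute (14/233) with the reciprocity algorithm (Jacobi-symbol steps: pull out 2s via (2/n), flip via reciprocity, reduce):
  pull out 2: (2/233) = +1  (since 233 mod 8 = 1)
  reciprocity: (7/233) -> +(233/7)
  reduce: (2/7)
  pull out 2: (2/7) = +1  (since 7 mod 8 = 7)
  (1/7) = 1
Product of signs = 1
(14/233) = 1

1


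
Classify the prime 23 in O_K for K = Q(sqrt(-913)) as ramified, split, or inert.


K = Q(sqrt(-913)). Since d mod 4 = 3, disc(K) = -3652.
Check p | disc: -3652 mod 23 = 5.
p does not divide disc. Compute Legendre symbol (d/p):
7^((23-1)/2) mod 23 = -1
(d/p) = -1, so p is inert: (p) stays prime with e=1, f=2, g=1.
Therefore p is inert.

inert


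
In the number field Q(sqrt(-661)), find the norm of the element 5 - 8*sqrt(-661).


N(a + b*sqrt(d)) = a^2 - d*b^2
= (5)^2 - (-661)*(-8)^2
= 25 + 42304
= 42329

42329


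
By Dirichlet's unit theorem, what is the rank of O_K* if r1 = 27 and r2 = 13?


By Dirichlet's unit theorem:
rank = r1 + r2 - 1
= 27 + 13 - 1
= 39

39


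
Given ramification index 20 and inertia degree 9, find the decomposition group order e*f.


|D_P| = e * f
= 20 * 9
= 180

180


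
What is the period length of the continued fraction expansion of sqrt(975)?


Run the CF algorithm for sqrt(975).
a_0 = floor(sqrt(975)) = 31; set m_0=0, q_0=1.
Recurrence: m' = q*a - m,  q' = (d - m'^2)/q,  a' = floor((a_0 + m')/q').
  step 1: m=31, q=14, a=4
  step 2: m=25, q=25, a=2
  step 3: m=25, q=14, a=4
  step 4: m=31, q=1, a=62
a_4 = 2*a_0 = 62, so the period closes here.
sqrt(975) = [31; 4, 2, 4, 62]
Period length = 4

4


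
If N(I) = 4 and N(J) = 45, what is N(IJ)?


N(IJ) = N(I) * N(J)
= 4 * 45
= 180

180


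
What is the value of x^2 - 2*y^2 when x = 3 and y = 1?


x^2 - d*y^2
= 3^2 - 2*1^2
= 9 - 2
= 7

7


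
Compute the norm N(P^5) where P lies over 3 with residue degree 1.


N(P^a) = p^(a*f)
= 3^(5*1)
= 3^5
= 243

243


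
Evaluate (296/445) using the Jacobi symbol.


Compute (296/445) via quadratic reciprocity:
  pull out 2: (2/445) = -1  (since 445 mod 8 = 5)
  pull out 2: (2/445) = -1  (since 445 mod 8 = 5)
  pull out 2: (2/445) = -1  (since 445 mod 8 = 5)
  reciprocity: (37/445) -> +(445/37)
  reduce: (1/37)
  (1/37) = 1
Product of signs = -1

-1


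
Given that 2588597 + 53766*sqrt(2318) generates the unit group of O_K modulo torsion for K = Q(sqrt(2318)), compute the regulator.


epsilon = 2588597 + 53766*sqrt(2318)
= 5.1772e+06
R = ln(5.1772e+06)
= 15.4598

15.4598


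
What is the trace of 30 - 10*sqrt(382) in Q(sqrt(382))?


Tr(a + b*sqrt(d)) = (a + b*sqrt(d)) + (a - b*sqrt(d)) = 2a
= 2 * (30)
= 60

60


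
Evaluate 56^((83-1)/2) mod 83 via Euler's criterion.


p = 83 is prime and the exponent is (p-1)/2 = 41, so by Euler's criterion 56^41 = (56/83) = +1 or -1 mod 83.
Compute by square-and-multiply:
  41 = 32 + 8 + 1 (binary 101001)
  Repeated squaring mod 83: 56^1 = 56, 56^2 = 65, 56^4 = 75, 56^8 = 64, 56^16 = 29, 56^32 = 11
  56^41 = 56^32 * 56^8 * 56^1 = 11 * 64 * 56 mod 83
    11 * 64 = 704 = 40 mod 83
    40 * 56 = 2240 = 82 mod 83
  56^41 = 82 mod 83
Result 82 = p - 1 = -1 mod 83: 56 is a quadratic non-residue mod 83. As a residue in [0, p-1] the value is 82.
56^41 mod 83 = 82

82


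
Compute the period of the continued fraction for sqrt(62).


Run the CF algorithm for sqrt(62).
a_0 = floor(sqrt(62)) = 7; set m_0=0, q_0=1.
Recurrence: m' = q*a - m,  q' = (d - m'^2)/q,  a' = floor((a_0 + m')/q').
  step 1: m=7, q=13, a=1
  step 2: m=6, q=2, a=6
  step 3: m=6, q=13, a=1
  step 4: m=7, q=1, a=14
a_4 = 2*a_0 = 14, so the period closes here.
sqrt(62) = [7; 1, 6, 1, 14]
Period length = 4

4


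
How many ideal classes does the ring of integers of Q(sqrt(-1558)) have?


K = Q(sqrt(-1558)). d mod 4 = 2, so D = disc(K) = 4d = -6232
h(K) equals the number of primitive reduced positive-definite forms (a, b, c) = a*x^2 + b*x*y + c*y^2 with b^2 - 4ac = D,
where reduced means |b| <= a <= c, with b >= 0 whenever |b| = a or a = c, and primitive means gcd(a, b, c) = 1.
Reduced forces 3a^2 <= |D| = 6232, so 1 <= a <= 45; b must have the parity of D, and c = (b^2 - D)/(4a) must be an integer >= a.
Enumerate a = 1..45, b in [-a, a]:
  a=1: (1, 0, 1558)  [1]
  a=2: (2, 0, 779)  [1]
  a=3..10: none
  a=11: (11, -4, 142), (11, 4, 142)  [2]
  a=12..18: none
  a=19: (19, 0, 82)  [1]
  a=20..21: none
  a=22: (22, -4, 71), (22, 4, 71)  [2]
  a=23: (23, -22, 73), (23, 22, 73)  [2]
  a=24..36: none
  a=37: (37, -24, 46), (37, 24, 46)  [2]
  a=38: (38, 0, 41)  [1]
  a=39..45: none
Total reduced forms: 1 + 1 + 2 + 1 + 2 + 2 + 2 + 1 = 12
h = 12

12


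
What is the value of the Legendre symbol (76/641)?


p = 641 is prime, so compute (76/641) with the reciprocity algorithm (Jacobi-symbol steps: pull out 2s via (2/n), flip via reciprocity, reduce):
  pull out 2: (2/641) = +1  (since 641 mod 8 = 1)
  pull out 2: (2/641) = +1  (since 641 mod 8 = 1)
  reciprocity: (19/641) -> +(641/19)
  reduce: (14/19)
  pull out 2: (2/19) = -1  (since 19 mod 8 = 3)
  reciprocity: (7/19) -> -(19/7)
  reduce: (5/7)
  reciprocity: (5/7) -> +(7/5)
  reduce: (2/5)
  pull out 2: (2/5) = -1  (since 5 mod 8 = 5)
  (1/5) = 1
Product of signs = -1
(76/641) = -1

-1


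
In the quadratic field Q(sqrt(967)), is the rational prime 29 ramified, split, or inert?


K = Q(sqrt(967)). Since d mod 4 = 3, disc(K) = 3868.
Check p | disc: 3868 mod 29 = 11.
p does not divide disc. Compute Legendre symbol (d/p):
10^((29-1)/2) mod 29 = -1
(d/p) = -1, so p is inert: (p) stays prime with e=1, f=2, g=1.
Therefore p is inert.

inert


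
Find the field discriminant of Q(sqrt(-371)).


For K = Q(sqrt(d)) with d squarefree: disc(K) = d if d = 1 mod 4, and disc(K) = 4d if d = 2 or 3 mod 4.
Here d = -371, and d mod 4 = 1.
d = 1 mod 4 (O_K = Z[(1+sqrt(d))/2]), so disc(K) = d = -371

-371


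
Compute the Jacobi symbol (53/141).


Compute (53/141) via quadratic reciprocity:
  reciprocity: (53/141) -> +(141/53)
  reduce: (35/53)
  reciprocity: (35/53) -> +(53/35)
  reduce: (18/35)
  pull out 2: (2/35) = -1  (since 35 mod 8 = 3)
  reciprocity: (9/35) -> +(35/9)
  reduce: (8/9)
  pull out 2: (2/9) = +1  (since 9 mod 8 = 1)
  pull out 2: (2/9) = +1  (since 9 mod 8 = 1)
  pull out 2: (2/9) = +1  (since 9 mod 8 = 1)
  (1/9) = 1
Product of signs = -1

-1


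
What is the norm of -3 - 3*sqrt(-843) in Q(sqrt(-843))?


N(a + b*sqrt(d)) = a^2 - d*b^2
= (-3)^2 - (-843)*(-3)^2
= 9 + 7587
= 7596

7596


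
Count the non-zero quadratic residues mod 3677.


For prime p, the number of non-zero quadratic residues is (p-1)/2.
= (3677-1)/2
= 1838

1838


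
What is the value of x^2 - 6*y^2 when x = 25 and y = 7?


x^2 - d*y^2
= 25^2 - 6*7^2
= 625 - 294
= 331

331


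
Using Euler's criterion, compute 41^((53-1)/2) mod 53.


p = 53 is prime and the exponent is (p-1)/2 = 26, so by Euler's criterion 41^26 = (41/53) = +1 or -1 mod 53.
Compute by square-and-multiply:
  26 = 16 + 8 + 2 (binary 11010)
  Repeated squaring mod 53: 41^1 = 41, 41^2 = 38, 41^4 = 13, 41^8 = 10, 41^16 = 47
  41^26 = 41^16 * 41^8 * 41^2 = 47 * 10 * 38 mod 53
    47 * 10 = 470 = 46 mod 53
    46 * 38 = 1748 = 52 mod 53
  41^26 = 52 mod 53
Result 52 = p - 1 = -1 mod 53: 41 is a quadratic non-residue mod 53. As a residue in [0, p-1] the value is 52.
41^26 mod 53 = 52

52


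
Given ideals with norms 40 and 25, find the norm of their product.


N(IJ) = N(I) * N(J)
= 40 * 25
= 1000

1000


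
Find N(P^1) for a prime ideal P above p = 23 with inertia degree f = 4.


N(P^a) = p^(a*f)
= 23^(1*4)
= 23^4
= 279841

279841


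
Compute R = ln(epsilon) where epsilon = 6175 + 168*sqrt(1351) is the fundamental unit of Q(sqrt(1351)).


epsilon = 6175 + 168*sqrt(1351)
= 12349.9999
R = ln(12349.9999)
= 9.4214

9.4214


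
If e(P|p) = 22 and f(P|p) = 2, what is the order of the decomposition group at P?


|D_P| = e * f
= 22 * 2
= 44

44


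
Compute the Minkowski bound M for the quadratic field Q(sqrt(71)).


d = 71, d mod 4 = 3, so disc(K) = 4d = 284; |disc(K)| = 284
Real quadratic field, so n = 2, s = r2 = 0, r1 = 2
M = (n!/n^n) * (4/pi)^s * sqrt(|disc(K)|) = (2!/2^2) * (4/pi)^0 * sqrt(284)
= 0.5 * 1.000000 * 16.852300
= 8.4261

8.4261


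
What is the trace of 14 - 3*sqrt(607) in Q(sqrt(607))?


Tr(a + b*sqrt(d)) = (a + b*sqrt(d)) + (a - b*sqrt(d)) = 2a
= 2 * (14)
= 28

28


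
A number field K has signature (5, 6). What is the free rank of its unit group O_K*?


By Dirichlet's unit theorem:
rank = r1 + r2 - 1
= 5 + 6 - 1
= 10

10


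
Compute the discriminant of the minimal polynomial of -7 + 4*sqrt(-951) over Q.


The element -7 + 4*sqrt(-951) has minimal polynomial:
x^2 + 14*x + 15265
Discriminant = (14)^2 - 4*(15265)
= 196 - 61060
= -60864

-60864


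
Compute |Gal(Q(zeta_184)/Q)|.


|Gal(Q(zeta_184)/Q)| = phi(184)
= 88

88


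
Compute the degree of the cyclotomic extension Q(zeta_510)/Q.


The degree equals Euler's totient phi(510).
510 = 2 * 3 * 5 * 17
phi(510) = 128

128


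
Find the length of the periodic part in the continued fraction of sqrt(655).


Run the CF algorithm for sqrt(655).
a_0 = floor(sqrt(655)) = 25; set m_0=0, q_0=1.
Recurrence: m' = q*a - m,  q' = (d - m'^2)/q,  a' = floor((a_0 + m')/q').
  step 1: m=25, q=30, a=1
  step 2: m=5, q=21, a=1
  step 3: m=16, q=19, a=2
  step 4: m=22, q=9, a=5
  step 5: m=23, q=14, a=3
  step 6: m=19, q=21, a=2
  step 7: m=23, q=6, a=8
  step 8: m=25, q=5, a=10
  step 9: m=25, q=6, a=8
  step 10: m=23, q=21, a=2
  step 11: m=19, q=14, a=3
  step 12: m=23, q=9, a=5
  step 13: m=22, q=19, a=2
  step 14: m=16, q=21, a=1
  step 15: m=5, q=30, a=1
  step 16: m=25, q=1, a=50
a_16 = 2*a_0 = 50, so the period closes here.
sqrt(655) = [25; 1, 1, 2, 5, 3, 2, 8, 10, 8, 2, 3, 5, 2, 1, 1, 50]
Period length = 16

16


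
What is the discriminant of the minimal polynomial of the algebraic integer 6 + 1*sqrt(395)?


The element 6 + 1*sqrt(395) has minimal polynomial:
x^2 - 12*x - 359
Discriminant = (-12)^2 - 4*(-359)
= 144 + 1436
= 1580

1580


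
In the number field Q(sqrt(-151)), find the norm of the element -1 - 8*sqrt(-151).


N(a + b*sqrt(d)) = a^2 - d*b^2
= (-1)^2 - (-151)*(-8)^2
= 1 + 9664
= 9665

9665


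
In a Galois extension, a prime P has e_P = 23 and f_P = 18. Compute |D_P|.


|D_P| = e * f
= 23 * 18
= 414

414


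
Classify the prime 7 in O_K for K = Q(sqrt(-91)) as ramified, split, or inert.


K = Q(sqrt(-91)). Since d mod 4 = 1, disc(K) = -91.
Check p | disc: -91 mod 7 = 0.
p divides disc, so p ramifies: (p) = P^2 with e=2, f=1, g=1.
Therefore p is ramified.

ramified


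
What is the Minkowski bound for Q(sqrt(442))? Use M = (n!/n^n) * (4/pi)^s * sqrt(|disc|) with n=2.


d = 442, d mod 4 = 2, so disc(K) = 4d = 1768; |disc(K)| = 1768
Real quadratic field, so n = 2, s = r2 = 0, r1 = 2
M = (n!/n^n) * (4/pi)^s * sqrt(|disc(K)|) = (2!/2^2) * (4/pi)^0 * sqrt(1768)
= 0.5 * 1.000000 * 42.047592
= 21.0238

21.0238


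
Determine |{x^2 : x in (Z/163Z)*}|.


For prime p, the number of non-zero quadratic residues is (p-1)/2.
= (163-1)/2
= 81

81


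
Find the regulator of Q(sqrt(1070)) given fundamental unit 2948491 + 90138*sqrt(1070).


epsilon = 2948491 + 90138*sqrt(1070)
= 5.8970e+06
R = ln(5.8970e+06)
= 15.5900

15.5900


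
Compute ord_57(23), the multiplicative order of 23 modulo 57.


We want ord_57(23), the smallest k >= 1 with 23^k = 1 mod 57.
n = 57 = 3 * 19, phi(57) = 36; the order divides phi(n).
Divisors of 36: 1, 2, 3, 4, 6, 9, 12, 18, 36
Repeated squaring mod 57: 23^1 = 23, 23^2 = 16, 23^4 = 28, 23^8 = 43, 23^16 = 25, 23^32 = 55
Test divisors in increasing order:
  k=1: 23^1 = 23 mod 57
  k=2: 23^2 = 16 mod 57
  k=3: 23^3 = 16 * 23 = 26 mod 57
  k=4: 23^4 = 28 mod 57
  k=6: 23^6 = 28 * 16 = 49 mod 57
  k=9: 23^9 = 43 * 23 = 20 mod 57
  k=12: 23^12 = 43 * 28 = 7 mod 57
  k=18: 23^18 = 25 * 16 = 1 mod 57  <- first divisor giving 1
Order = 18

18


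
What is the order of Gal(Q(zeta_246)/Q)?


|Gal(Q(zeta_246)/Q)| = phi(246)
= 80

80


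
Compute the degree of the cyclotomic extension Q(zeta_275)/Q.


The degree equals Euler's totient phi(275).
275 = 5^2 * 11
phi(275) = 200

200


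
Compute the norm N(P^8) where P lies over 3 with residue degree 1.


N(P^a) = p^(a*f)
= 3^(8*1)
= 3^8
= 6561

6561


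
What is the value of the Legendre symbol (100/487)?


p = 487 is prime, so compute (100/487) with the reciprocity algorithm (Jacobi-symbol steps: pull out 2s via (2/n), flip via reciprocity, reduce):
  pull out 2: (2/487) = +1  (since 487 mod 8 = 7)
  pull out 2: (2/487) = +1  (since 487 mod 8 = 7)
  reciprocity: (25/487) -> +(487/25)
  reduce: (12/25)
  pull out 2: (2/25) = +1  (since 25 mod 8 = 1)
  pull out 2: (2/25) = +1  (since 25 mod 8 = 1)
  reciprocity: (3/25) -> +(25/3)
  reduce: (1/3)
  (1/3) = 1
Product of signs = 1
(100/487) = 1

1


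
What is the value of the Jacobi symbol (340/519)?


Compute (340/519) via quadratic reciprocity:
  pull out 2: (2/519) = +1  (since 519 mod 8 = 7)
  pull out 2: (2/519) = +1  (since 519 mod 8 = 7)
  reciprocity: (85/519) -> +(519/85)
  reduce: (9/85)
  reciprocity: (9/85) -> +(85/9)
  reduce: (4/9)
  pull out 2: (2/9) = +1  (since 9 mod 8 = 1)
  pull out 2: (2/9) = +1  (since 9 mod 8 = 1)
  (1/9) = 1
Product of signs = 1

1


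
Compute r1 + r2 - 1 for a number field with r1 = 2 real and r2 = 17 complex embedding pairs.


By Dirichlet's unit theorem:
rank = r1 + r2 - 1
= 2 + 17 - 1
= 18

18


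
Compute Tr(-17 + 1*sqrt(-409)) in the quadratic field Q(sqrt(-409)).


Tr(a + b*sqrt(d)) = (a + b*sqrt(d)) + (a - b*sqrt(d)) = 2a
= 2 * (-17)
= -34

-34


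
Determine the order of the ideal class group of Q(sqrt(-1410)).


K = Q(sqrt(-1410)). d mod 4 = 2, so D = disc(K) = 4d = -5640
h(K) equals the number of primitive reduced positive-definite forms (a, b, c) = a*x^2 + b*x*y + c*y^2 with b^2 - 4ac = D,
where reduced means |b| <= a <= c, with b >= 0 whenever |b| = a or a = c, and primitive means gcd(a, b, c) = 1.
Reduced forces 3a^2 <= |D| = 5640, so 1 <= a <= 43; b must have the parity of D, and c = (b^2 - D)/(4a) must be an integer >= a.
Enumerate a = 1..43, b in [-a, a]:
  a=1: (1, 0, 1410)  [1]
  a=2: (2, 0, 705)  [1]
  a=3: (3, 0, 470)  [1]
  a=4: none
  a=5: (5, 0, 282)  [1]
  a=6: (6, 0, 235)  [1]
  a=7: (7, -4, 202), (7, 4, 202)  [2]
  a=8..9: none
  a=10: (10, 0, 141)  [1]
  a=11: (11, -6, 129), (11, 6, 129)  [2]
  a=12..13: none
  a=14: (14, -4, 101), (14, 4, 101)  [2]
  a=15: (15, 0, 94)  [1]
  a=16: none
  a=17: (17, -2, 83), (17, 2, 83)  [2]
  a=18..20: none
  a=21: (21, -18, 71), (21, 18, 71)  [2]
  a=22: (22, -16, 67), (22, 16, 67)  [2]
  a=23: (23, -8, 62), (23, 8, 62)  [2]
  a=24..29: none
  a=30: (30, 0, 47)  [1]
  a=31: (31, -8, 46), (31, 8, 46)  [2]
  a=32: none
  a=33: (33, -6, 43), (33, 6, 43)  [2]
  a=34: (34, -32, 49), (34, 32, 49)  [2]
  a=35: (35, -10, 41), (35, 10, 41)  [2]
  a=36: none
  a=37: (37, -24, 42), (37, 24, 42)  [2]
  a=38..43: none
Total reduced forms: 1 + 1 + 1 + 1 + 1 + 2 + 1 + 2 + 2 + 1 + 2 + 2 + 2 + 2 + 1 + 2 + 2 + 2 + 2 + 2 = 32
h = 32

32


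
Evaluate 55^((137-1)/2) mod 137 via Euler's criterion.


p = 137 is prime and the exponent is (p-1)/2 = 68, so by Euler's criterion 55^68 = (55/137) = +1 or -1 mod 137.
Compute by square-and-multiply:
  68 = 64 + 4 (binary 1000100)
  Repeated squaring mod 137: 55^1 = 55, 55^2 = 11, 55^4 = 121, 55^8 = 119, 55^16 = 50, 55^32 = 34, 55^64 = 60
  55^68 = 55^64 * 55^4 = 60 * 121 mod 137
    60 * 121 = 7260 = 136 mod 137
  55^68 = 136 mod 137
Result 136 = p - 1 = -1 mod 137: 55 is a quadratic non-residue mod 137. As a residue in [0, p-1] the value is 136.
55^68 mod 137 = 136

136


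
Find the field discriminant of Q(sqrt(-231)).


For K = Q(sqrt(d)) with d squarefree: disc(K) = d if d = 1 mod 4, and disc(K) = 4d if d = 2 or 3 mod 4.
Here d = -231, and d mod 4 = 1.
d = 1 mod 4 (O_K = Z[(1+sqrt(d))/2]), so disc(K) = d = -231

-231


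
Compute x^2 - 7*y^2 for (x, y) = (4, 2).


x^2 - d*y^2
= 4^2 - 7*2^2
= 16 - 28
= -12

-12


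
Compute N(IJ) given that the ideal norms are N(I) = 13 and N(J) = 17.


N(IJ) = N(I) * N(J)
= 13 * 17
= 221

221


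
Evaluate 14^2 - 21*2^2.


x^2 - d*y^2
= 14^2 - 21*2^2
= 196 - 84
= 112

112


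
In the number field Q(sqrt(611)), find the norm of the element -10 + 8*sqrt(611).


N(a + b*sqrt(d)) = a^2 - d*b^2
= (-10)^2 - (611)*(8)^2
= 100 - 39104
= -39004

-39004


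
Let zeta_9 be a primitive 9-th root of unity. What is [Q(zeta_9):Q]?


The degree equals Euler's totient phi(9).
9 = 3^2
phi(9) = 6

6


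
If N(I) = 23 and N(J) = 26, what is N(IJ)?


N(IJ) = N(I) * N(J)
= 23 * 26
= 598

598


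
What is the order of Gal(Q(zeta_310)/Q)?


|Gal(Q(zeta_310)/Q)| = phi(310)
= 120

120


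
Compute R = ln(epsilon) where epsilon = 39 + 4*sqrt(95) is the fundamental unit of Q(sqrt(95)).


epsilon = 39 + 4*sqrt(95)
= 77.9872
R = ln(77.9872)
= 4.3565

4.3565


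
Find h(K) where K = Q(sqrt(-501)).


K = Q(sqrt(-501)). d mod 4 = 3, so D = disc(K) = 4d = -2004
h(K) equals the number of primitive reduced positive-definite forms (a, b, c) = a*x^2 + b*x*y + c*y^2 with b^2 - 4ac = D,
where reduced means |b| <= a <= c, with b >= 0 whenever |b| = a or a = c, and primitive means gcd(a, b, c) = 1.
Reduced forces 3a^2 <= |D| = 2004, so 1 <= a <= 25; b must have the parity of D, and c = (b^2 - D)/(4a) must be an integer >= a.
Enumerate a = 1..25, b in [-a, a]:
  a=1: (1, 0, 501)  [1]
  a=2: (2, 2, 251)  [1]
  a=3: (3, 0, 167)  [1]
  a=4: none
  a=5: (5, -4, 101), (5, 4, 101)  [2]
  a=6: (6, 6, 85)  [1]
  a=7..9: none
  a=10: (10, -6, 51), (10, 6, 51)  [2]
  a=11: (11, -8, 47), (11, 8, 47)  [2]
  a=12..14: none
  a=15: (15, -6, 34), (15, 6, 34)  [2]
  a=16: none
  a=17: (17, -6, 30), (17, 6, 30)  [2]
  a=18..21: none
  a=22: (22, -14, 25), (22, 14, 25)  [2]
  a=23..25: none
Total reduced forms: 1 + 1 + 1 + 2 + 1 + 2 + 2 + 2 + 2 + 2 = 16
h = 16

16


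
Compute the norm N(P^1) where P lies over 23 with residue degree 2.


N(P^a) = p^(a*f)
= 23^(1*2)
= 23^2
= 529

529


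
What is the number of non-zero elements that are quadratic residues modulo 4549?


For prime p, the number of non-zero quadratic residues is (p-1)/2.
= (4549-1)/2
= 2274

2274


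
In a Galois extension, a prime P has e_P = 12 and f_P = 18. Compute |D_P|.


|D_P| = e * f
= 12 * 18
= 216

216


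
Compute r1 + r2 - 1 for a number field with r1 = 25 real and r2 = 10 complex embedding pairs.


By Dirichlet's unit theorem:
rank = r1 + r2 - 1
= 25 + 10 - 1
= 34

34


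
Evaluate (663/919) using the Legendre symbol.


p = 919 is prime, so compute (663/919) with the reciprocity algorithm (Jacobi-symbol steps: pull out 2s via (2/n), flip via reciprocity, reduce):
  reciprocity: (663/919) -> -(919/663)
  reduce: (256/663)
  pull out 2: (2/663) = +1  (since 663 mod 8 = 7)
  pull out 2: (2/663) = +1  (since 663 mod 8 = 7)
  pull out 2: (2/663) = +1  (since 663 mod 8 = 7)
  pull out 2: (2/663) = +1  (since 663 mod 8 = 7)
  pull out 2: (2/663) = +1  (since 663 mod 8 = 7)
  pull out 2: (2/663) = +1  (since 663 mod 8 = 7)
  pull out 2: (2/663) = +1  (since 663 mod 8 = 7)
  pull out 2: (2/663) = +1  (since 663 mod 8 = 7)
  (1/663) = 1
Product of signs = -1
(663/919) = -1

-1


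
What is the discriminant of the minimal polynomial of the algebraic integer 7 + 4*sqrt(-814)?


The element 7 + 4*sqrt(-814) has minimal polynomial:
x^2 - 14*x + 13073
Discriminant = (-14)^2 - 4*(13073)
= 196 - 52292
= -52096

-52096


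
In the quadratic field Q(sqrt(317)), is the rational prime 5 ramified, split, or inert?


K = Q(sqrt(317)). Since d mod 4 = 1, disc(K) = 317.
Check p | disc: 317 mod 5 = 2.
p does not divide disc. Compute Legendre symbol (d/p):
2^((5-1)/2) mod 5 = -1
(d/p) = -1, so p is inert: (p) stays prime with e=1, f=2, g=1.
Therefore p is inert.

inert


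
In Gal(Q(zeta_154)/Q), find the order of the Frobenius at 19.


The Frobenius at p in Gal(Q(zeta_n)/Q) = (Z/nZ)* is the class of p, so its order is ord_154(19), the smallest k >= 1 with 19^k = 1 mod 154.
n = 154 = 2 * 7 * 11, phi(154) = 60; the order divides phi(n).
Divisors of 60: 1, 2, 3, 4, 5, 6, 10, 12, 15, 20, 30, 60
Repeated squaring mod 154: 19^1 = 19, 19^2 = 53, 19^4 = 37, 19^8 = 137, 19^16 = 135, 19^32 = 53
Test divisors in increasing order:
  k=1: 19^1 = 19 mod 154
  k=2: 19^2 = 53 mod 154
  k=3: 19^3 = 53 * 19 = 83 mod 154
  k=4: 19^4 = 37 mod 154
  k=5: 19^5 = 37 * 19 = 87 mod 154
  k=6: 19^6 = 37 * 53 = 113 mod 154
  k=10: 19^10 = 137 * 53 = 23 mod 154
  k=12: 19^12 = 137 * 37 = 141 mod 154
  k=15: 19^15 = 137 * 37 * 53 * 19 = 153 mod 154
  k=20: 19^20 = 135 * 37 = 67 mod 154
  k=30: 19^30 = 135 * 137 * 37 * 53 = 1 mod 154  <- first divisor giving 1
Order = 30

30


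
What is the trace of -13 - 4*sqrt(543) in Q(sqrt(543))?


Tr(a + b*sqrt(d)) = (a + b*sqrt(d)) + (a - b*sqrt(d)) = 2a
= 2 * (-13)
= -26

-26


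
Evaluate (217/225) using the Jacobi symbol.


Compute (217/225) via quadratic reciprocity:
  reciprocity: (217/225) -> +(225/217)
  reduce: (8/217)
  pull out 2: (2/217) = +1  (since 217 mod 8 = 1)
  pull out 2: (2/217) = +1  (since 217 mod 8 = 1)
  pull out 2: (2/217) = +1  (since 217 mod 8 = 1)
  (1/217) = 1
Product of signs = 1

1


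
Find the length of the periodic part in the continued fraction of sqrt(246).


Run the CF algorithm for sqrt(246).
a_0 = floor(sqrt(246)) = 15; set m_0=0, q_0=1.
Recurrence: m' = q*a - m,  q' = (d - m'^2)/q,  a' = floor((a_0 + m')/q').
  step 1: m=15, q=21, a=1
  step 2: m=6, q=10, a=2
  step 3: m=14, q=5, a=5
  step 4: m=11, q=25, a=1
  step 5: m=14, q=2, a=14
  step 6: m=14, q=25, a=1
  step 7: m=11, q=5, a=5
  step 8: m=14, q=10, a=2
  step 9: m=6, q=21, a=1
  step 10: m=15, q=1, a=30
a_10 = 2*a_0 = 30, so the period closes here.
sqrt(246) = [15; 1, 2, 5, 1, 14, 1, 5, 2, 1, 30]
Period length = 10

10


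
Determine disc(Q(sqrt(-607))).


For K = Q(sqrt(d)) with d squarefree: disc(K) = d if d = 1 mod 4, and disc(K) = 4d if d = 2 or 3 mod 4.
Here d = -607, and d mod 4 = 1.
d = 1 mod 4 (O_K = Z[(1+sqrt(d))/2]), so disc(K) = d = -607

-607


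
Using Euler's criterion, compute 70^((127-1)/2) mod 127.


p = 127 is prime and the exponent is (p-1)/2 = 63, so by Euler's criterion 70^63 = (70/127) = +1 or -1 mod 127.
Compute by square-and-multiply:
  63 = 32 + 16 + 8 + 4 + 2 + 1 (binary 111111)
  Repeated squaring mod 127: 70^1 = 70, 70^2 = 74, 70^4 = 15, 70^8 = 98, 70^16 = 79, 70^32 = 18
  70^63 = 70^32 * 70^16 * 70^8 * 70^4 * 70^2 * 70^1 = 18 * 79 * 98 * 15 * 74 * 70 mod 127
    18 * 79 = 1422 = 25 mod 127
    25 * 98 = 2450 = 37 mod 127
    37 * 15 = 555 = 47 mod 127
    47 * 74 = 3478 = 49 mod 127
    49 * 70 = 3430 = 1 mod 127
  70^63 = 1 mod 127
Result 1: 70 is a quadratic residue mod 127.
70^63 mod 127 = 1

1


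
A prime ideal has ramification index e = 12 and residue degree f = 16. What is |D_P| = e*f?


|D_P| = e * f
= 12 * 16
= 192

192


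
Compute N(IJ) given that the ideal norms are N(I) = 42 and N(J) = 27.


N(IJ) = N(I) * N(J)
= 42 * 27
= 1134

1134


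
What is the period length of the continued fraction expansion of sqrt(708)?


Run the CF algorithm for sqrt(708).
a_0 = floor(sqrt(708)) = 26; set m_0=0, q_0=1.
Recurrence: m' = q*a - m,  q' = (d - m'^2)/q,  a' = floor((a_0 + m')/q').
  step 1: m=26, q=32, a=1
  step 2: m=6, q=21, a=1
  step 3: m=15, q=23, a=1
  step 4: m=8, q=28, a=1
  step 5: m=20, q=11, a=4
  step 6: m=24, q=12, a=4
  step 7: m=24, q=11, a=4
  step 8: m=20, q=28, a=1
  step 9: m=8, q=23, a=1
  step 10: m=15, q=21, a=1
  step 11: m=6, q=32, a=1
  step 12: m=26, q=1, a=52
a_12 = 2*a_0 = 52, so the period closes here.
sqrt(708) = [26; 1, 1, 1, 1, 4, 4, 4, 1, 1, 1, 1, 52]
Period length = 12

12


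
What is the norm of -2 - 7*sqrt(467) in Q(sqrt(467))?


N(a + b*sqrt(d)) = a^2 - d*b^2
= (-2)^2 - (467)*(-7)^2
= 4 - 22883
= -22879

-22879


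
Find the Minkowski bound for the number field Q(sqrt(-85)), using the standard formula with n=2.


d = -85, d mod 4 = 3, so disc(K) = 4d = -340; |disc(K)| = 340
Imaginary quadratic field, so n = 2, s = r2 = 1, r1 = 0
M = (n!/n^n) * (4/pi)^s * sqrt(|disc(K)|) = (2!/2^2) * (4/pi)^1 * sqrt(340)
= 0.5 * 1.273240 * 18.439089
= 11.7387

11.7387


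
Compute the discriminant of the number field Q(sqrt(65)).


For K = Q(sqrt(d)) with d squarefree: disc(K) = d if d = 1 mod 4, and disc(K) = 4d if d = 2 or 3 mod 4.
Here d = 65, and d mod 4 = 1.
d = 1 mod 4 (O_K = Z[(1+sqrt(d))/2]), so disc(K) = d = 65

65


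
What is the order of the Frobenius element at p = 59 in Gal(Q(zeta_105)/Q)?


The Frobenius at p in Gal(Q(zeta_n)/Q) = (Z/nZ)* is the class of p, so its order is ord_105(59), the smallest k >= 1 with 59^k = 1 mod 105.
n = 105 = 3 * 5 * 7, phi(105) = 48; the order divides phi(n).
Divisors of 48: 1, 2, 3, 4, 6, 8, 12, 16, 24, 48
Repeated squaring mod 105: 59^1 = 59, 59^2 = 16, 59^4 = 46, 59^8 = 16, 59^16 = 46, 59^32 = 16
Test divisors in increasing order:
  k=1: 59^1 = 59 mod 105
  k=2: 59^2 = 16 mod 105
  k=3: 59^3 = 16 * 59 = 104 mod 105
  k=4: 59^4 = 46 mod 105
  k=6: 59^6 = 46 * 16 = 1 mod 105  <- first divisor giving 1
Order = 6

6


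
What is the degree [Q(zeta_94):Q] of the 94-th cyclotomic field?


The degree equals Euler's totient phi(94).
94 = 2 * 47
phi(94) = 46

46


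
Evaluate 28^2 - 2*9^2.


x^2 - d*y^2
= 28^2 - 2*9^2
= 784 - 162
= 622

622


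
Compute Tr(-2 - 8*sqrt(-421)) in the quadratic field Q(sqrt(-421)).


Tr(a + b*sqrt(d)) = (a + b*sqrt(d)) + (a - b*sqrt(d)) = 2a
= 2 * (-2)
= -4

-4


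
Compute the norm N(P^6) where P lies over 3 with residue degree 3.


N(P^a) = p^(a*f)
= 3^(6*3)
= 3^18
= 387420489

387420489


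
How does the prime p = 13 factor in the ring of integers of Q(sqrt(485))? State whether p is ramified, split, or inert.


K = Q(sqrt(485)). Since d mod 4 = 1, disc(K) = 485.
Check p | disc: 485 mod 13 = 4.
p does not divide disc. Compute Legendre symbol (d/p):
4^((13-1)/2) mod 13 = 1
(d/p) = 1, so p splits: (p) = P*P' with e=1, f=1, g=2.
Therefore p is split.

split


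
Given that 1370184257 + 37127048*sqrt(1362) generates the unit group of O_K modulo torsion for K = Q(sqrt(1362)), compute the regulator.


epsilon = 1370184257 + 37127048*sqrt(1362)
= 2.7404e+09
R = ln(2.7404e+09)
= 21.7314

21.7314


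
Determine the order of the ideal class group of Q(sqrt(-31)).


K = Q(sqrt(-31)). d mod 4 = 1, so D = disc(K) = d = -31
h(K) equals the number of primitive reduced positive-definite forms (a, b, c) = a*x^2 + b*x*y + c*y^2 with b^2 - 4ac = D,
where reduced means |b| <= a <= c, with b >= 0 whenever |b| = a or a = c, and primitive means gcd(a, b, c) = 1.
Reduced forces 3a^2 <= |D| = 31, so 1 <= a <= 3; b must have the parity of D, and c = (b^2 - D)/(4a) must be an integer >= a.
Enumerate a = 1..3, b in [-a, a]:
  a=1: (1, 1, 8)  [1]
  a=2: (2, -1, 4), (2, 1, 4)  [2]
  a=3: none
Total reduced forms: 1 + 2 = 3
h = 3

3


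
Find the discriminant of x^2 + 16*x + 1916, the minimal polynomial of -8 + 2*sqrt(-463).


The element -8 + 2*sqrt(-463) has minimal polynomial:
x^2 + 16*x + 1916
Discriminant = (16)^2 - 4*(1916)
= 256 - 7664
= -7408

-7408


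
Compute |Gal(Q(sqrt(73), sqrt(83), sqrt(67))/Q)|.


The 3 square roots of distinct primes are multiplicatively independent over Q,
so [K:Q] = 2^3 and Gal(K/Q) is isomorphic to (Z/2Z)^3.
|Gal| = 2^3 = 8

8


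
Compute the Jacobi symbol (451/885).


Compute (451/885) via quadratic reciprocity:
  reciprocity: (451/885) -> +(885/451)
  reduce: (434/451)
  pull out 2: (2/451) = -1  (since 451 mod 8 = 3)
  reciprocity: (217/451) -> +(451/217)
  reduce: (17/217)
  reciprocity: (17/217) -> +(217/17)
  reduce: (13/17)
  reciprocity: (13/17) -> +(17/13)
  reduce: (4/13)
  pull out 2: (2/13) = -1  (since 13 mod 8 = 5)
  pull out 2: (2/13) = -1  (since 13 mod 8 = 5)
  (1/13) = 1
Product of signs = -1

-1


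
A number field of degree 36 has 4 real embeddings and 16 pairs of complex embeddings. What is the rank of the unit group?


By Dirichlet's unit theorem:
rank = r1 + r2 - 1
= 4 + 16 - 1
= 19

19


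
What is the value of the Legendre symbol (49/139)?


p = 139 is prime, so compute (49/139) with the reciprocity algorithm (Jacobi-symbol steps: pull out 2s via (2/n), flip via reciprocity, reduce):
  reciprocity: (49/139) -> +(139/49)
  reduce: (41/49)
  reciprocity: (41/49) -> +(49/41)
  reduce: (8/41)
  pull out 2: (2/41) = +1  (since 41 mod 8 = 1)
  pull out 2: (2/41) = +1  (since 41 mod 8 = 1)
  pull out 2: (2/41) = +1  (since 41 mod 8 = 1)
  (1/41) = 1
Product of signs = 1
(49/139) = 1

1


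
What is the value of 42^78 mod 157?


p = 157 is prime and the exponent is (p-1)/2 = 78, so by Euler's criterion 42^78 = (42/157) = +1 or -1 mod 157.
Compute by square-and-multiply:
  78 = 64 + 8 + 4 + 2 (binary 1001110)
  Repeated squaring mod 157: 42^1 = 42, 42^2 = 37, 42^4 = 113, 42^8 = 52, 42^16 = 35, 42^32 = 126, 42^64 = 19
  42^78 = 42^64 * 42^8 * 42^4 * 42^2 = 19 * 52 * 113 * 37 mod 157
    19 * 52 = 988 = 46 mod 157
    46 * 113 = 5198 = 17 mod 157
    17 * 37 = 629 = 1 mod 157
  42^78 = 1 mod 157
Result 1: 42 is a quadratic residue mod 157.
42^78 mod 157 = 1

1
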